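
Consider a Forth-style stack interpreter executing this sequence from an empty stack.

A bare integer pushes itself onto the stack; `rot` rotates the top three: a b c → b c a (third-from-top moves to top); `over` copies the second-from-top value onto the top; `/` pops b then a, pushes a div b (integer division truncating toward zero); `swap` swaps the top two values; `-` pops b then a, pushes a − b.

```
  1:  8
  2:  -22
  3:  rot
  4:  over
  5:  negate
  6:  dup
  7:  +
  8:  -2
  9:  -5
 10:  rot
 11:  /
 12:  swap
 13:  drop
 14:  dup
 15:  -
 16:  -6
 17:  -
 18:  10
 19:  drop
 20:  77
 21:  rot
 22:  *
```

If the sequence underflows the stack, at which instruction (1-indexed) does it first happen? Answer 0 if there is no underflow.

8    8
-22  8 -22
rot  — needs 3 operands, stack has 2 → underflow

3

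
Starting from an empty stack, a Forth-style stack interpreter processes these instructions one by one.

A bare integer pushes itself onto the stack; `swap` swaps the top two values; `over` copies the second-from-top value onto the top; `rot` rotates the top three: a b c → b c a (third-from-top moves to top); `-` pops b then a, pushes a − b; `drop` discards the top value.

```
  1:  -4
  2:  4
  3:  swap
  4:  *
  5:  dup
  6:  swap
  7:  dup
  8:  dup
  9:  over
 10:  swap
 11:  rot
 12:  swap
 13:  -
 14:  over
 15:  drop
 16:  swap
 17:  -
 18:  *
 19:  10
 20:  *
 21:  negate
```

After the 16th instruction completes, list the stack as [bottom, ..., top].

[-16, -16, 0, -16]

-4   → [-4]
4    → [-4, 4]
swap → [4, -4]
*    → [-16]
dup  → [-16, -16]
swap → [-16, -16]
dup  → [-16, -16, -16]
dup  → [-16, -16, -16, -16]
over → [-16, -16, -16, -16, -16]
swap → [-16, -16, -16, -16, -16]
rot  → [-16, -16, -16, -16, -16]
swap → [-16, -16, -16, -16, -16]
-    → [-16, -16, -16, 0]
over → [-16, -16, -16, 0, -16]
drop → [-16, -16, -16, 0]
swap → [-16, -16, 0, -16]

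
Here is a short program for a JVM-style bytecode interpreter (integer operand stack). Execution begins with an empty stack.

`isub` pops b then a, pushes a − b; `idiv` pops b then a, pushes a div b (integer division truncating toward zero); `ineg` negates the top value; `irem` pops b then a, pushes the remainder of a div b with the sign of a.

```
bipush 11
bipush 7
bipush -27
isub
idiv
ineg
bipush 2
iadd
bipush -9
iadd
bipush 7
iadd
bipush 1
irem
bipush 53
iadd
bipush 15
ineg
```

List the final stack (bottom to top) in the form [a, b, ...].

bipush 11  : [11]
bipush 7   : [11, 7]
bipush -27 : [11, 7, -27]
isub       : [11, 34]
idiv       : [0]
ineg       : [0]
bipush 2   : [0, 2]
iadd       : [2]
bipush -9  : [2, -9]
iadd       : [-7]
bipush 7   : [-7, 7]
iadd       : [0]
bipush 1   : [0, 1]
irem       : [0]
bipush 53  : [0, 53]
iadd       : [53]
bipush 15  : [53, 15]
ineg       : [53, -15]

[53, -15]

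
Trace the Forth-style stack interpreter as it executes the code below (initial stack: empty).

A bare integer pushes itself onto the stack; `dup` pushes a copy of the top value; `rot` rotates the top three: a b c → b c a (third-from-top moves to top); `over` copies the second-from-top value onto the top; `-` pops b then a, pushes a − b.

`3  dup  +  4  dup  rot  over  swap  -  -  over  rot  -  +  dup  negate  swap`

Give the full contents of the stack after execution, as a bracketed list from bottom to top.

[-6, 6]

3       3
dup     3 3
+       6
4       6 4
dup     6 4 4
rot     4 4 6
over    4 4 6 4
swap    4 4 4 6
-       4 4 -2
-       4 6
over    4 6 4
rot     6 4 4
-       6 0
+       6
dup     6 6
negate  6 -6
swap    -6 6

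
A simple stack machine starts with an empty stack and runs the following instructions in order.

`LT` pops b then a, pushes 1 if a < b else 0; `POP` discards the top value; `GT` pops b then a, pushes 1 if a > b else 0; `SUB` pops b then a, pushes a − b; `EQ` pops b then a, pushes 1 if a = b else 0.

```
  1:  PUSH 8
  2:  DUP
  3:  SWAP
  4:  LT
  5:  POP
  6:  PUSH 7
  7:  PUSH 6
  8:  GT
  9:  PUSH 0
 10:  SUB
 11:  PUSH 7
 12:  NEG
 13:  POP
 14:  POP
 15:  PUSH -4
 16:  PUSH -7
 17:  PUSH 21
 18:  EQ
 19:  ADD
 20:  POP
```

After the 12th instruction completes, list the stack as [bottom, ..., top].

PUSH 8 -> [8]
DUP    -> [8, 8]
SWAP   -> [8, 8]
LT     -> [0]
POP    -> []
PUSH 7 -> [7]
PUSH 6 -> [7, 6]
GT     -> [1]
PUSH 0 -> [1, 0]
SUB    -> [1]
PUSH 7 -> [1, 7]
NEG    -> [1, -7]

[1, -7]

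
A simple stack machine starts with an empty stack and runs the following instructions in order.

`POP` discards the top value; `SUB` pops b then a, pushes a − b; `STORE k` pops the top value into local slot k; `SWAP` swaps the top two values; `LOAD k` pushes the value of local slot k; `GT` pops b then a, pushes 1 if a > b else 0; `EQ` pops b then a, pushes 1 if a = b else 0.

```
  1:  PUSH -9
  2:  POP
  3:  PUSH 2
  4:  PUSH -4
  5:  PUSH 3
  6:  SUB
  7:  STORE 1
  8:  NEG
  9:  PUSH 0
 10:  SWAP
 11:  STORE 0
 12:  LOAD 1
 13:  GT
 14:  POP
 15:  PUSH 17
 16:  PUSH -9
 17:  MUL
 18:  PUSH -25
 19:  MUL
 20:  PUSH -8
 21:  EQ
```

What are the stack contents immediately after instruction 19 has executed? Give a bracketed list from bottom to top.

[3825]

PUSH -9  : -9
POP      : (empty)
PUSH 2   : 2
PUSH -4  : 2 -4
PUSH 3   : 2 -4 3
SUB      : 2 -7
STORE 1  : 2
NEG      : -2
PUSH 0   : -2 0
SWAP     : 0 -2
STORE 0  : 0
LOAD 1   : 0 -7
GT       : 1
POP      : (empty)
PUSH 17  : 17
PUSH -9  : 17 -9
MUL      : -153
PUSH -25 : -153 -25
MUL      : 3825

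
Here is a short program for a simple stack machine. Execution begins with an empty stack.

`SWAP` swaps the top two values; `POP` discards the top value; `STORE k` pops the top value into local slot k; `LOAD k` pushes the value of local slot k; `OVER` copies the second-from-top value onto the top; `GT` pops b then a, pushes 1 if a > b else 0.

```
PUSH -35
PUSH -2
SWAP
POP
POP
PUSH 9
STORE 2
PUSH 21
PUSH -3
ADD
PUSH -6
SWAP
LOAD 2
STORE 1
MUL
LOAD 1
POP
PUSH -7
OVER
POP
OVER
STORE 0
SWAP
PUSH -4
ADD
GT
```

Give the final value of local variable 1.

9

PUSH -35 -> [-35]
PUSH -2  -> [-35, -2]
SWAP     -> [-2, -35]
POP      -> [-2]
POP      -> []
PUSH 9   -> [9]
STORE 2  -> []
PUSH 21  -> [21]
PUSH -3  -> [21, -3]
ADD      -> [18]
PUSH -6  -> [18, -6]
SWAP     -> [-6, 18]
LOAD 2   -> [-6, 18, 9]
STORE 1  -> [-6, 18]
MUL      -> [-108]
LOAD 1   -> [-108, 9]
POP      -> [-108]
PUSH -7  -> [-108, -7]
OVER     -> [-108, -7, -108]
POP      -> [-108, -7]
OVER     -> [-108, -7, -108]
STORE 0  -> [-108, -7]
SWAP     -> [-7, -108]
PUSH -4  -> [-7, -108, -4]
ADD      -> [-7, -112]
GT       -> [1]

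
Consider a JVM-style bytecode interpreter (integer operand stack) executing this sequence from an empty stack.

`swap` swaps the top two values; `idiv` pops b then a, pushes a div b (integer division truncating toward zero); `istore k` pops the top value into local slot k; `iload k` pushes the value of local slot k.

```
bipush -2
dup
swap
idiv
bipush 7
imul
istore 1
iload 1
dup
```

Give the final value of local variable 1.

bipush -2  -2
dup        -2 -2
swap       -2 -2
idiv       1
bipush 7   1 7
imul       7
istore 1   (empty)
iload 1    7
dup        7 7

7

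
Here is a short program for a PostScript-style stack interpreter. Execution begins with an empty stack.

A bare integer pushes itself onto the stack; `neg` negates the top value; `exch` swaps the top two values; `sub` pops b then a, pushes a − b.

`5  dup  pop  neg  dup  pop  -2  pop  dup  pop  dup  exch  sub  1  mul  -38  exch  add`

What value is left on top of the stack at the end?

-38

5    -> 5
dup  -> 5 5
pop  -> 5
neg  -> -5
dup  -> -5 -5
pop  -> -5
-2   -> -5 -2
pop  -> -5
dup  -> -5 -5
pop  -> -5
dup  -> -5 -5
exch -> -5 -5
sub  -> 0
1    -> 0 1
mul  -> 0
-38  -> 0 -38
exch -> -38 0
add  -> -38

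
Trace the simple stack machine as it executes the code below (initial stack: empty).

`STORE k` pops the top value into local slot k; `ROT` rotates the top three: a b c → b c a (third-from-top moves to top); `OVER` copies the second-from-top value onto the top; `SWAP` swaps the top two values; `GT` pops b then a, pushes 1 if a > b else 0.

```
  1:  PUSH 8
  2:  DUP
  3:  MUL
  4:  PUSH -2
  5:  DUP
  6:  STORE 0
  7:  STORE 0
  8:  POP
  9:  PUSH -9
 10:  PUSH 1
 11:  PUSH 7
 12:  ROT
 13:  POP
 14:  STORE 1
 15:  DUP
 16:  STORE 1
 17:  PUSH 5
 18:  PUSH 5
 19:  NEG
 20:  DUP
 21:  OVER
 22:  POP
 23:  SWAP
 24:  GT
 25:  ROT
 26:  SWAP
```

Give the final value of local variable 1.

PUSH 8  → 8
DUP     → 8 8
MUL     → 64
PUSH -2 → 64 -2
DUP     → 64 -2 -2
STORE 0 → 64 -2
STORE 0 → 64
POP     → (empty)
PUSH -9 → -9
PUSH 1  → -9 1
PUSH 7  → -9 1 7
ROT     → 1 7 -9
POP     → 1 7
STORE 1 → 1
DUP     → 1 1
STORE 1 → 1
PUSH 5  → 1 5
PUSH 5  → 1 5 5
NEG     → 1 5 -5
DUP     → 1 5 -5 -5
OVER    → 1 5 -5 -5 -5
POP     → 1 5 -5 -5
SWAP    → 1 5 -5 -5
GT      → 1 5 0
ROT     → 5 0 1
SWAP    → 5 1 0

1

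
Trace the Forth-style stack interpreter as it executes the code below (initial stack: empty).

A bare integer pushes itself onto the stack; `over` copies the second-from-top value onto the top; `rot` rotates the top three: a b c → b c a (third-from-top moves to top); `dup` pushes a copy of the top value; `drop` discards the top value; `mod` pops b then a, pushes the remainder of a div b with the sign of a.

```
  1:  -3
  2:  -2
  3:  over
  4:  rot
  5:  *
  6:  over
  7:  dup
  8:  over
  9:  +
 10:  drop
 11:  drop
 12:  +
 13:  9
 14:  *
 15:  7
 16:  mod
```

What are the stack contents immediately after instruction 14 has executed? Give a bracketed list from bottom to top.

-3    -3
-2    -3 -2
over  -3 -2 -3
rot   -2 -3 -3
*     -2 9
over  -2 9 -2
dup   -2 9 -2 -2
over  -2 9 -2 -2 -2
+     -2 9 -2 -4
drop  -2 9 -2
drop  -2 9
+     7
9     7 9
*     63

[63]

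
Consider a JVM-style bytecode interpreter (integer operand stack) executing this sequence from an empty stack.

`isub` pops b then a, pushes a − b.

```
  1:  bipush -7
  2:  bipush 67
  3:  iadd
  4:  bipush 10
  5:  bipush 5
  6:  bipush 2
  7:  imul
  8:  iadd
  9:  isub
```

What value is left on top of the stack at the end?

40

bipush -7 : -7
bipush 67 : -7 67
iadd      : 60
bipush 10 : 60 10
bipush 5  : 60 10 5
bipush 2  : 60 10 5 2
imul      : 60 10 10
iadd      : 60 20
isub      : 40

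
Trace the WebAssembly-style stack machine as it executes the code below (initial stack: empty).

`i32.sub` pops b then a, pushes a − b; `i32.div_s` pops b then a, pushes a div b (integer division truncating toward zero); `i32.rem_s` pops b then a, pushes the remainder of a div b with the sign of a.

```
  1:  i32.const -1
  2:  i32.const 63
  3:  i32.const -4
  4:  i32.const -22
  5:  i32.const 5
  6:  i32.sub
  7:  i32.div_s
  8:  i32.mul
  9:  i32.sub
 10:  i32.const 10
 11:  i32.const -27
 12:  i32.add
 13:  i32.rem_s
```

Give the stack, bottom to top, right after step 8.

i32.const -1  : [-1]
i32.const 63  : [-1, 63]
i32.const -4  : [-1, 63, -4]
i32.const -22 : [-1, 63, -4, -22]
i32.const 5   : [-1, 63, -4, -22, 5]
i32.sub       : [-1, 63, -4, -27]
i32.div_s     : [-1, 63, 0]
i32.mul       : [-1, 0]

[-1, 0]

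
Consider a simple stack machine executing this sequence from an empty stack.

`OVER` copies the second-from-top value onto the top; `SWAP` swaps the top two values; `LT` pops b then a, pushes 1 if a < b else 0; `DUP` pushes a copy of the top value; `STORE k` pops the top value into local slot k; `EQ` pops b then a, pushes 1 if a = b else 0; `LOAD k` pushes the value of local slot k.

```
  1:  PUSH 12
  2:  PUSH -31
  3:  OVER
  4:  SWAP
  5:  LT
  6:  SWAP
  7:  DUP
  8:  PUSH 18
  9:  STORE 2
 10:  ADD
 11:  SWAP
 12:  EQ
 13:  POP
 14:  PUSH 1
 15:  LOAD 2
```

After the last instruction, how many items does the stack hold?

PUSH 12  → 12
PUSH -31 → 12 -31
OVER     → 12 -31 12
SWAP     → 12 12 -31
LT       → 12 0
SWAP     → 0 12
DUP      → 0 12 12
PUSH 18  → 0 12 12 18
STORE 2  → 0 12 12
ADD      → 0 24
SWAP     → 24 0
EQ       → 0
POP      → (empty)
PUSH 1   → 1
LOAD 2   → 1 18

2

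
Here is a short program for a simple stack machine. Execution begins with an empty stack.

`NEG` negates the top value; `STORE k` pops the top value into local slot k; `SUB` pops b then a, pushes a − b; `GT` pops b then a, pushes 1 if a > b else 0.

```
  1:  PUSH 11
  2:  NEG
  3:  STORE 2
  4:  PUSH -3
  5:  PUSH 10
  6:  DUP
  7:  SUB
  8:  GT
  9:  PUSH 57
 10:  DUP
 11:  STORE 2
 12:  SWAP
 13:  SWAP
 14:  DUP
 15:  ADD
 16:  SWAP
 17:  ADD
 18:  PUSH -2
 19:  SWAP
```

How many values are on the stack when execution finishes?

2

PUSH 11 -> [11]
NEG     -> [-11]
STORE 2 -> []
PUSH -3 -> [-3]
PUSH 10 -> [-3, 10]
DUP     -> [-3, 10, 10]
SUB     -> [-3, 0]
GT      -> [0]
PUSH 57 -> [0, 57]
DUP     -> [0, 57, 57]
STORE 2 -> [0, 57]
SWAP    -> [57, 0]
SWAP    -> [0, 57]
DUP     -> [0, 57, 57]
ADD     -> [0, 114]
SWAP    -> [114, 0]
ADD     -> [114]
PUSH -2 -> [114, -2]
SWAP    -> [-2, 114]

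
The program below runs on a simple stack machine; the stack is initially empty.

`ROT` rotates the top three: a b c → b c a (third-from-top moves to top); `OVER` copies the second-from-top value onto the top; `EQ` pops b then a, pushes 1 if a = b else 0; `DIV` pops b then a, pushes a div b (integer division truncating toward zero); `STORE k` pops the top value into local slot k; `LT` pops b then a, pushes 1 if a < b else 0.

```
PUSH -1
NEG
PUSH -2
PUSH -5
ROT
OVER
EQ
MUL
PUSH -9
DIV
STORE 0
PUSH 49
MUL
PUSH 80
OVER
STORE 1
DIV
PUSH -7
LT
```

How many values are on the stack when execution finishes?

1

PUSH -1  -1
NEG      1
PUSH -2  1 -2
PUSH -5  1 -2 -5
ROT      -2 -5 1
OVER     -2 -5 1 -5
EQ       -2 -5 0
MUL      -2 0
PUSH -9  -2 0 -9
DIV      -2 0
STORE 0  -2
PUSH 49  -2 49
MUL      -98
PUSH 80  -98 80
OVER     -98 80 -98
STORE 1  -98 80
DIV      -1
PUSH -7  -1 -7
LT       0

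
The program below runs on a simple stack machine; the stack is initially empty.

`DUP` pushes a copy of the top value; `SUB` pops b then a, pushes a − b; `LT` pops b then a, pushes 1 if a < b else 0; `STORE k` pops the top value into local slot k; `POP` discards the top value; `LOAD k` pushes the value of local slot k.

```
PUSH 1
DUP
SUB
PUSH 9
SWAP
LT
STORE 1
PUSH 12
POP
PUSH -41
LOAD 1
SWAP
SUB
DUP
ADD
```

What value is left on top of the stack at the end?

PUSH 1    [1]
DUP       [1, 1]
SUB       [0]
PUSH 9    [0, 9]
SWAP      [9, 0]
LT        [0]
STORE 1   []
PUSH 12   [12]
POP       []
PUSH -41  [-41]
LOAD 1    [-41, 0]
SWAP      [0, -41]
SUB       [41]
DUP       [41, 41]
ADD       [82]

82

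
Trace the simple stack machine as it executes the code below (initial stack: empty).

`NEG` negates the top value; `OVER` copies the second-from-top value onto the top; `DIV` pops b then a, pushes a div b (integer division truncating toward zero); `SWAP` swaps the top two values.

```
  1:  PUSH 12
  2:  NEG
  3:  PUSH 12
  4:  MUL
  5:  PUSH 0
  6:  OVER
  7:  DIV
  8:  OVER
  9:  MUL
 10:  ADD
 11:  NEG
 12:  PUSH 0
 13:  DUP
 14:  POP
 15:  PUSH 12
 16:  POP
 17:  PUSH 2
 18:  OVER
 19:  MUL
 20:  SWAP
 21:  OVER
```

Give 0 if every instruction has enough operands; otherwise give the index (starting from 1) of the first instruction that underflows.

0

PUSH 12  12
NEG      -12
PUSH 12  -12 12
MUL      -144
PUSH 0   -144 0
OVER     -144 0 -144
DIV      -144 0
OVER     -144 0 -144
MUL      -144 0
ADD      -144
NEG      144
PUSH 0   144 0
DUP      144 0 0
POP      144 0
PUSH 12  144 0 12
POP      144 0
PUSH 2   144 0 2
OVER     144 0 2 0
MUL      144 0 0
SWAP     144 0 0
OVER     144 0 0 0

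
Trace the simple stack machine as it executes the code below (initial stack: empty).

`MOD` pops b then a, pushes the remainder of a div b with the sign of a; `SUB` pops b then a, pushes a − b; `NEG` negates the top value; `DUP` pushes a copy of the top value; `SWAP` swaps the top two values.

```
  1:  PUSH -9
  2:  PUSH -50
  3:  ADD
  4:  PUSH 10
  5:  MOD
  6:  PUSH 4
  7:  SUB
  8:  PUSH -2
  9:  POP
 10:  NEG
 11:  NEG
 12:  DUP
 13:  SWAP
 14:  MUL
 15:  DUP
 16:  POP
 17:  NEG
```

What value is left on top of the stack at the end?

PUSH -9  : [-9]
PUSH -50 : [-9, -50]
ADD      : [-59]
PUSH 10  : [-59, 10]
MOD      : [-9]
PUSH 4   : [-9, 4]
SUB      : [-13]
PUSH -2  : [-13, -2]
POP      : [-13]
NEG      : [13]
NEG      : [-13]
DUP      : [-13, -13]
SWAP     : [-13, -13]
MUL      : [169]
DUP      : [169, 169]
POP      : [169]
NEG      : [-169]

-169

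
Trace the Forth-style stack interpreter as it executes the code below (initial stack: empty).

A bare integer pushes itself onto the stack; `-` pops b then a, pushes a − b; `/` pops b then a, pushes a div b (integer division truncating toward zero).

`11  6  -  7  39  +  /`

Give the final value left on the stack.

11  [11]
6   [11, 6]
-   [5]
7   [5, 7]
39  [5, 7, 39]
+   [5, 46]
/   [0]

0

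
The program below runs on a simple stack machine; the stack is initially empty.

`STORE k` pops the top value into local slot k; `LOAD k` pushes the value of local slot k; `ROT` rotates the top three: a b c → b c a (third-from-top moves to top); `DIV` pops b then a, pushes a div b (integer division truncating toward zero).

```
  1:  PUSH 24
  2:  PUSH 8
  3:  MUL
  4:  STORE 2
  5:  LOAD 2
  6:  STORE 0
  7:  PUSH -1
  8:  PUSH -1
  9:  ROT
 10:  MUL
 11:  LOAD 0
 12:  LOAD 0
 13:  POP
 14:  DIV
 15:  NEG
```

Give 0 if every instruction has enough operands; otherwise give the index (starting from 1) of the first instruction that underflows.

9

PUSH 24 → [24]
PUSH 8  → [24, 8]
MUL     → [192]
STORE 2 → []
LOAD 2  → [192]
STORE 0 → []
PUSH -1 → [-1]
PUSH -1 → [-1, -1]
ROT  — needs 3 operands, stack has 2 → underflow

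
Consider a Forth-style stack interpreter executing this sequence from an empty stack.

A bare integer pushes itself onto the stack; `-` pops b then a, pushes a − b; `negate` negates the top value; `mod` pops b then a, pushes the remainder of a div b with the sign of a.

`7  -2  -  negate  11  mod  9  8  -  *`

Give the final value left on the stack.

-9

7      : 7
-2     : 7 -2
-      : 9
negate : -9
11     : -9 11
mod    : -9
9      : -9 9
8      : -9 9 8
-      : -9 1
*      : -9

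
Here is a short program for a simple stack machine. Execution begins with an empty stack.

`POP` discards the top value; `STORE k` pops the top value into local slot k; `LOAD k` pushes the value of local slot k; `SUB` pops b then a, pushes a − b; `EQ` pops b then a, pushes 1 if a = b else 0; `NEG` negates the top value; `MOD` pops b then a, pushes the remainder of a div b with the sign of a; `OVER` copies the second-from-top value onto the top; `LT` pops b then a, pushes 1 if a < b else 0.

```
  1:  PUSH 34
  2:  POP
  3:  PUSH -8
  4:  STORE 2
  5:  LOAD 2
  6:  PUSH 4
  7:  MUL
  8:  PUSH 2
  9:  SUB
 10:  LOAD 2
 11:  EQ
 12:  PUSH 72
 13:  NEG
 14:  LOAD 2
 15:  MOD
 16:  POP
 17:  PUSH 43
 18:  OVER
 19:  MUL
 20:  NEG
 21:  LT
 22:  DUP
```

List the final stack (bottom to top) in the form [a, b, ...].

PUSH 34 : 34
POP     : (empty)
PUSH -8 : -8
STORE 2 : (empty)
LOAD 2  : -8
PUSH 4  : -8 4
MUL     : -32
PUSH 2  : -32 2
SUB     : -34
LOAD 2  : -34 -8
EQ      : 0
PUSH 72 : 0 72
NEG     : 0 -72
LOAD 2  : 0 -72 -8
MOD     : 0 0
POP     : 0
PUSH 43 : 0 43
OVER    : 0 43 0
MUL     : 0 0
NEG     : 0 0
LT      : 0
DUP     : 0 0

[0, 0]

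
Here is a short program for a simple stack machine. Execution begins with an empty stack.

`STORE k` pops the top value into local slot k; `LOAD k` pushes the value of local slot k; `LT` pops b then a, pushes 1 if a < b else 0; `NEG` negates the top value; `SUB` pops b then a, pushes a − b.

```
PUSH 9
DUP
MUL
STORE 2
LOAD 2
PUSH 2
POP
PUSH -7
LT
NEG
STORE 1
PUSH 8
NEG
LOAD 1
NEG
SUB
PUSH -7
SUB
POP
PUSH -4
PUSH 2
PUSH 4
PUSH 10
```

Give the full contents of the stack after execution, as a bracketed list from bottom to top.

PUSH 9  -> 9
DUP     -> 9 9
MUL     -> 81
STORE 2 -> (empty)
LOAD 2  -> 81
PUSH 2  -> 81 2
POP     -> 81
PUSH -7 -> 81 -7
LT      -> 0
NEG     -> 0
STORE 1 -> (empty)
PUSH 8  -> 8
NEG     -> -8
LOAD 1  -> -8 0
NEG     -> -8 0
SUB     -> -8
PUSH -7 -> -8 -7
SUB     -> -1
POP     -> (empty)
PUSH -4 -> -4
PUSH 2  -> -4 2
PUSH 4  -> -4 2 4
PUSH 10 -> -4 2 4 10

[-4, 2, 4, 10]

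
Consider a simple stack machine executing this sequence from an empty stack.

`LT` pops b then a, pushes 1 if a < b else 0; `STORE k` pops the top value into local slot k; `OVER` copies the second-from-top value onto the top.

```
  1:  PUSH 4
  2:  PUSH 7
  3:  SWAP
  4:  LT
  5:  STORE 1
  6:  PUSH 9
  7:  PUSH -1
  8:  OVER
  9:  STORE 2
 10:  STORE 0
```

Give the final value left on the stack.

9

PUSH 4  → [4]
PUSH 7  → [4, 7]
SWAP    → [7, 4]
LT      → [0]
STORE 1 → []
PUSH 9  → [9]
PUSH -1 → [9, -1]
OVER    → [9, -1, 9]
STORE 2 → [9, -1]
STORE 0 → [9]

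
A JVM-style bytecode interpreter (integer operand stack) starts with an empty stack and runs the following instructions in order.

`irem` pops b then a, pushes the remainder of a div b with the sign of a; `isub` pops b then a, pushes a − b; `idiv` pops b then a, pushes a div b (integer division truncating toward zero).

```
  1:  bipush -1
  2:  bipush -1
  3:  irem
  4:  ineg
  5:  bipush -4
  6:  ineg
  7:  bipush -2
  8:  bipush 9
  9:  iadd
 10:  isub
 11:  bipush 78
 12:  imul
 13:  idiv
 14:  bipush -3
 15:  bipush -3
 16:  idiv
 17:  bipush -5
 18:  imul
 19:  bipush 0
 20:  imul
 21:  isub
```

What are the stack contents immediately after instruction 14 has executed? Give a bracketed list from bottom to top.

bipush -1 : -1
bipush -1 : -1 -1
irem      : 0
ineg      : 0
bipush -4 : 0 -4
ineg      : 0 4
bipush -2 : 0 4 -2
bipush 9  : 0 4 -2 9
iadd      : 0 4 7
isub      : 0 -3
bipush 78 : 0 -3 78
imul      : 0 -234
idiv      : 0
bipush -3 : 0 -3

[0, -3]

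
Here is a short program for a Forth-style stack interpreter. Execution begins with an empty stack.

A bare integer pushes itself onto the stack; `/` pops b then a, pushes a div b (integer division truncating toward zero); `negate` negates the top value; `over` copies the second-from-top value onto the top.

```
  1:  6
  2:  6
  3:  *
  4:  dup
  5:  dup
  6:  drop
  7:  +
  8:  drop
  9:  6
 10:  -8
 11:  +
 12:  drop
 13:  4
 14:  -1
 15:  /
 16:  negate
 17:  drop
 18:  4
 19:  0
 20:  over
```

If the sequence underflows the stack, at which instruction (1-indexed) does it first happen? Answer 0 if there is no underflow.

0

6       [6]
6       [6, 6]
*       [36]
dup     [36, 36]
dup     [36, 36, 36]
drop    [36, 36]
+       [72]
drop    []
6       [6]
-8      [6, -8]
+       [-2]
drop    []
4       [4]
-1      [4, -1]
/       [-4]
negate  [4]
drop    []
4       [4]
0       [4, 0]
over    [4, 0, 4]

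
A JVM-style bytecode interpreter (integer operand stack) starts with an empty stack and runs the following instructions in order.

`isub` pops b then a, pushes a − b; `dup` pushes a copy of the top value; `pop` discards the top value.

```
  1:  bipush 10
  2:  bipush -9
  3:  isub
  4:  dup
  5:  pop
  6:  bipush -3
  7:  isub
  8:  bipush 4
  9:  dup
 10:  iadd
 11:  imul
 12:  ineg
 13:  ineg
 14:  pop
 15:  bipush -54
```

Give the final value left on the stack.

bipush 10  : 10
bipush -9  : 10 -9
isub       : 19
dup        : 19 19
pop        : 19
bipush -3  : 19 -3
isub       : 22
bipush 4   : 22 4
dup        : 22 4 4
iadd       : 22 8
imul       : 176
ineg       : -176
ineg       : 176
pop        : (empty)
bipush -54 : -54

-54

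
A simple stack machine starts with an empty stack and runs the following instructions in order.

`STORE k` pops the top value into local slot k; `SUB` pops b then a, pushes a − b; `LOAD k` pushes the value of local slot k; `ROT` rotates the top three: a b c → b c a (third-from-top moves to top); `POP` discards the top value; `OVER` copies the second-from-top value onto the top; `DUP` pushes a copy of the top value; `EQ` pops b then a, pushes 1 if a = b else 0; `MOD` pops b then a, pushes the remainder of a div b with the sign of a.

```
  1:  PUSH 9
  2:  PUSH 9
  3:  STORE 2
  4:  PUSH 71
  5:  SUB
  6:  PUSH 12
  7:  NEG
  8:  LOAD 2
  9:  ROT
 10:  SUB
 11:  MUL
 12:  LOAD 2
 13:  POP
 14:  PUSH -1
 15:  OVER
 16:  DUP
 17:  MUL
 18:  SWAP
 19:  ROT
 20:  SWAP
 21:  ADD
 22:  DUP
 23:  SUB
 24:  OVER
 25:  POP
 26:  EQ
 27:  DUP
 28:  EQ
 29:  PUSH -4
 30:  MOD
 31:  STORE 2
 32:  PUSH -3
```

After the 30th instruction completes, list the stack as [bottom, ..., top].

PUSH 9   9
PUSH 9   9 9
STORE 2  9
PUSH 71  9 71
SUB      -62
PUSH 12  -62 12
NEG      -62 -12
LOAD 2   -62 -12 9
ROT      -12 9 -62
SUB      -12 71
MUL      -852
LOAD 2   -852 9
POP      -852
PUSH -1  -852 -1
OVER     -852 -1 -852
DUP      -852 -1 -852 -852
MUL      -852 -1 725904
SWAP     -852 725904 -1
ROT      725904 -1 -852
SWAP     725904 -852 -1
ADD      725904 -853
DUP      725904 -853 -853
SUB      725904 0
OVER     725904 0 725904
POP      725904 0
EQ       0
DUP      0 0
EQ       1
PUSH -4  1 -4
MOD      1

[1]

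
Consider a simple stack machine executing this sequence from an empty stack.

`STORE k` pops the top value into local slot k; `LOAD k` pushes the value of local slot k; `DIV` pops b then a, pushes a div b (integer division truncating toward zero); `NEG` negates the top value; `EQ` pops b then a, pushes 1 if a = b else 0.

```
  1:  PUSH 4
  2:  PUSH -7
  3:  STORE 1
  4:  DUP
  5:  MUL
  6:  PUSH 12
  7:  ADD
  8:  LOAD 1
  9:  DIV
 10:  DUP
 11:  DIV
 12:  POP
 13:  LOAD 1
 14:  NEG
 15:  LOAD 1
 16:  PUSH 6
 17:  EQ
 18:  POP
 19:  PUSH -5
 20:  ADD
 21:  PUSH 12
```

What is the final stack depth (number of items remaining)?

PUSH 4  → 4
PUSH -7 → 4 -7
STORE 1 → 4
DUP     → 4 4
MUL     → 16
PUSH 12 → 16 12
ADD     → 28
LOAD 1  → 28 -7
DIV     → -4
DUP     → -4 -4
DIV     → 1
POP     → (empty)
LOAD 1  → -7
NEG     → 7
LOAD 1  → 7 -7
PUSH 6  → 7 -7 6
EQ      → 7 0
POP     → 7
PUSH -5 → 7 -5
ADD     → 2
PUSH 12 → 2 12

2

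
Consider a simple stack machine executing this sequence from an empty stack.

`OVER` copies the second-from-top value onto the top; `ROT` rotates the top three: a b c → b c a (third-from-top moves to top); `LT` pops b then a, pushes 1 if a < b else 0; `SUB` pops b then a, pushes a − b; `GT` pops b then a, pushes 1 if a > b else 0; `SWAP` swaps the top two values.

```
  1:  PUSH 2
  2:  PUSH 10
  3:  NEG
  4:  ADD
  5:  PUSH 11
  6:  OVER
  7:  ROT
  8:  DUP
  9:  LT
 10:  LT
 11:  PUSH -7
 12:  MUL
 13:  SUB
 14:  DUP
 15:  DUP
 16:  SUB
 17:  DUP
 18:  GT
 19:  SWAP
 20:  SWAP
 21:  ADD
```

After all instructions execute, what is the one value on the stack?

PUSH 2  -> [2]
PUSH 10 -> [2, 10]
NEG     -> [2, -10]
ADD     -> [-8]
PUSH 11 -> [-8, 11]
OVER    -> [-8, 11, -8]
ROT     -> [11, -8, -8]
DUP     -> [11, -8, -8, -8]
LT      -> [11, -8, 0]
LT      -> [11, 1]
PUSH -7 -> [11, 1, -7]
MUL     -> [11, -7]
SUB     -> [18]
DUP     -> [18, 18]
DUP     -> [18, 18, 18]
SUB     -> [18, 0]
DUP     -> [18, 0, 0]
GT      -> [18, 0]
SWAP    -> [0, 18]
SWAP    -> [18, 0]
ADD     -> [18]

18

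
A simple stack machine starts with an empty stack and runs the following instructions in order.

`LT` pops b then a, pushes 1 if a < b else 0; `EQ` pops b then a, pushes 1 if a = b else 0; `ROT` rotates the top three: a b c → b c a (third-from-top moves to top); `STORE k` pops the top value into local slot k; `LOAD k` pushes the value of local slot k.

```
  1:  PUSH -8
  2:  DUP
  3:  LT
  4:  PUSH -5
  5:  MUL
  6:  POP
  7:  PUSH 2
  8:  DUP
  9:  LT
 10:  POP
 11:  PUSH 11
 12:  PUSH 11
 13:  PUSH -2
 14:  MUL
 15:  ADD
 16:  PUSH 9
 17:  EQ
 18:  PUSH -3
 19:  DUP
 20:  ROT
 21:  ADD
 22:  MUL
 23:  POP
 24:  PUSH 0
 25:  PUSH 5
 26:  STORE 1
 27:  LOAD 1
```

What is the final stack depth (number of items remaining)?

2

PUSH -8 -> [-8]
DUP     -> [-8, -8]
LT      -> [0]
PUSH -5 -> [0, -5]
MUL     -> [0]
POP     -> []
PUSH 2  -> [2]
DUP     -> [2, 2]
LT      -> [0]
POP     -> []
PUSH 11 -> [11]
PUSH 11 -> [11, 11]
PUSH -2 -> [11, 11, -2]
MUL     -> [11, -22]
ADD     -> [-11]
PUSH 9  -> [-11, 9]
EQ      -> [0]
PUSH -3 -> [0, -3]
DUP     -> [0, -3, -3]
ROT     -> [-3, -3, 0]
ADD     -> [-3, -3]
MUL     -> [9]
POP     -> []
PUSH 0  -> [0]
PUSH 5  -> [0, 5]
STORE 1 -> [0]
LOAD 1  -> [0, 5]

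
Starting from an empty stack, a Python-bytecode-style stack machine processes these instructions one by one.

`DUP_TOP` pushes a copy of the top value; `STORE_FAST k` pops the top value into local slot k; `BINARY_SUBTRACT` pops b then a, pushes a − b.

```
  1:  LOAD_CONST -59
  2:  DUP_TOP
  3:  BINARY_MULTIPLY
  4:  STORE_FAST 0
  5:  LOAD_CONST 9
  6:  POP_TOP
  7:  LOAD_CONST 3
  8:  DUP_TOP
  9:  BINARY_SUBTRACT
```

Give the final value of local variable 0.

LOAD_CONST -59  → [-59]
DUP_TOP         → [-59, -59]
BINARY_MULTIPLY → [3481]
STORE_FAST 0    → []
LOAD_CONST 9    → [9]
POP_TOP         → []
LOAD_CONST 3    → [3]
DUP_TOP         → [3, 3]
BINARY_SUBTRACT → [0]

3481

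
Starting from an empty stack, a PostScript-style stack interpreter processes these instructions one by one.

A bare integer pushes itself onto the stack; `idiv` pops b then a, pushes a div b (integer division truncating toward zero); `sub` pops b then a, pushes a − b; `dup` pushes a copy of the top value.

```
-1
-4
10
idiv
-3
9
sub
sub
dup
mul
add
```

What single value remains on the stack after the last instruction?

-1   -> [-1]
-4   -> [-1, -4]
10   -> [-1, -4, 10]
idiv -> [-1, 0]
-3   -> [-1, 0, -3]
9    -> [-1, 0, -3, 9]
sub  -> [-1, 0, -12]
sub  -> [-1, 12]
dup  -> [-1, 12, 12]
mul  -> [-1, 144]
add  -> [143]

143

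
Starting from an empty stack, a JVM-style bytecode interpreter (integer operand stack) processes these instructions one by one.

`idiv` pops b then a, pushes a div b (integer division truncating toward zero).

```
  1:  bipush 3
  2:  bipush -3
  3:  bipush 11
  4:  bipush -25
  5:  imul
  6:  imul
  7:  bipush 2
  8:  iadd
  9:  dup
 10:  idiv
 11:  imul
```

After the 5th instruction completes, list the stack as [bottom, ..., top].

bipush 3   → 3
bipush -3  → 3 -3
bipush 11  → 3 -3 11
bipush -25 → 3 -3 11 -25
imul       → 3 -3 -275

[3, -3, -275]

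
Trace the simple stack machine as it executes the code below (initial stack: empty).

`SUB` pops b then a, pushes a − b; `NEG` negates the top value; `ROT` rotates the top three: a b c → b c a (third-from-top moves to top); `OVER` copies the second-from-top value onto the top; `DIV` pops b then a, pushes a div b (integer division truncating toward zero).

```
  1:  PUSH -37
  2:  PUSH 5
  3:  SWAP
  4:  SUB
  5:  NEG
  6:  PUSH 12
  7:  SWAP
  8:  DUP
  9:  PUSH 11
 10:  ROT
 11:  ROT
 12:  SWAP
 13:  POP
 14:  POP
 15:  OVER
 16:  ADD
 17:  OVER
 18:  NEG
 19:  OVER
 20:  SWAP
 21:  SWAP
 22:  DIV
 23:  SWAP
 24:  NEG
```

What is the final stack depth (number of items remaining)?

PUSH -37 -> -37
PUSH 5   -> -37 5
SWAP     -> 5 -37
SUB      -> 42
NEG      -> -42
PUSH 12  -> -42 12
SWAP     -> 12 -42
DUP      -> 12 -42 -42
PUSH 11  -> 12 -42 -42 11
ROT      -> 12 -42 11 -42
ROT      -> 12 11 -42 -42
SWAP     -> 12 11 -42 -42
POP      -> 12 11 -42
POP      -> 12 11
OVER     -> 12 11 12
ADD      -> 12 23
OVER     -> 12 23 12
NEG      -> 12 23 -12
OVER     -> 12 23 -12 23
SWAP     -> 12 23 23 -12
SWAP     -> 12 23 -12 23
DIV      -> 12 23 0
SWAP     -> 12 0 23
NEG      -> 12 0 -23

3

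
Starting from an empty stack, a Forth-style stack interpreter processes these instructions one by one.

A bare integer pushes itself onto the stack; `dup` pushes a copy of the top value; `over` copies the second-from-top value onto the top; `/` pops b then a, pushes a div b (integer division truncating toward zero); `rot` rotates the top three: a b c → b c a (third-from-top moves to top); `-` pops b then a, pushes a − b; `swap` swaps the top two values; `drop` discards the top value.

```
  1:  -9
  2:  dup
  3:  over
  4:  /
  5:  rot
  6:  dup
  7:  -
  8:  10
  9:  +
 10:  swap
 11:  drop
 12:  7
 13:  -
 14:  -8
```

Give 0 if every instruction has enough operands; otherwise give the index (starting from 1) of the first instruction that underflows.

5

-9   : -9
dup  : -9 -9
over : -9 -9 -9
/    : -9 1
rot  — needs 3 operands, stack has 2 → underflow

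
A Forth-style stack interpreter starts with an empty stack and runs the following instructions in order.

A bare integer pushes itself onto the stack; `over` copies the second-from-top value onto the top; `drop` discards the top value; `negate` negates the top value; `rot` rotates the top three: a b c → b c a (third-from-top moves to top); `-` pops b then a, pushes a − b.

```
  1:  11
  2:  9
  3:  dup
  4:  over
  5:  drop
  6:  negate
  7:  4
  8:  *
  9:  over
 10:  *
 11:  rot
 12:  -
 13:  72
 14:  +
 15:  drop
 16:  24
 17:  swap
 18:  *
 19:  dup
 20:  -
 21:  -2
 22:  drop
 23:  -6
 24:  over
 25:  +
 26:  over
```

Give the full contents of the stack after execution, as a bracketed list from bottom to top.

[0, -6, 0]

11     : 11
9      : 11 9
dup    : 11 9 9
over   : 11 9 9 9
drop   : 11 9 9
negate : 11 9 -9
4      : 11 9 -9 4
*      : 11 9 -36
over   : 11 9 -36 9
*      : 11 9 -324
rot    : 9 -324 11
-      : 9 -335
72     : 9 -335 72
+      : 9 -263
drop   : 9
24     : 9 24
swap   : 24 9
*      : 216
dup    : 216 216
-      : 0
-2     : 0 -2
drop   : 0
-6     : 0 -6
over   : 0 -6 0
+      : 0 -6
over   : 0 -6 0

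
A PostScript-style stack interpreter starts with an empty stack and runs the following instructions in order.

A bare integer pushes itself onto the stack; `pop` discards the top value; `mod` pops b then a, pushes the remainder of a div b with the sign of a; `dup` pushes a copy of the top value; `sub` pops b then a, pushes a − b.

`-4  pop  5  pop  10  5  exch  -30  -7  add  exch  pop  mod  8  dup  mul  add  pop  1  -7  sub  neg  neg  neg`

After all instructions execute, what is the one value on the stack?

-4   -> [-4]
pop  -> []
5    -> [5]
pop  -> []
10   -> [10]
5    -> [10, 5]
exch -> [5, 10]
-30  -> [5, 10, -30]
-7   -> [5, 10, -30, -7]
add  -> [5, 10, -37]
exch -> [5, -37, 10]
pop  -> [5, -37]
mod  -> [5]
8    -> [5, 8]
dup  -> [5, 8, 8]
mul  -> [5, 64]
add  -> [69]
pop  -> []
1    -> [1]
-7   -> [1, -7]
sub  -> [8]
neg  -> [-8]
neg  -> [8]
neg  -> [-8]

-8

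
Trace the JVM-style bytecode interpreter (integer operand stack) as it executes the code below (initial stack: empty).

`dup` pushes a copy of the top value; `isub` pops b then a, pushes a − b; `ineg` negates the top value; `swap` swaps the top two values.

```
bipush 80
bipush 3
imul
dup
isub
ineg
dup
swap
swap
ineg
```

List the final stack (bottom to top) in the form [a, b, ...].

bipush 80 -> [80]
bipush 3  -> [80, 3]
imul      -> [240]
dup       -> [240, 240]
isub      -> [0]
ineg      -> [0]
dup       -> [0, 0]
swap      -> [0, 0]
swap      -> [0, 0]
ineg      -> [0, 0]

[0, 0]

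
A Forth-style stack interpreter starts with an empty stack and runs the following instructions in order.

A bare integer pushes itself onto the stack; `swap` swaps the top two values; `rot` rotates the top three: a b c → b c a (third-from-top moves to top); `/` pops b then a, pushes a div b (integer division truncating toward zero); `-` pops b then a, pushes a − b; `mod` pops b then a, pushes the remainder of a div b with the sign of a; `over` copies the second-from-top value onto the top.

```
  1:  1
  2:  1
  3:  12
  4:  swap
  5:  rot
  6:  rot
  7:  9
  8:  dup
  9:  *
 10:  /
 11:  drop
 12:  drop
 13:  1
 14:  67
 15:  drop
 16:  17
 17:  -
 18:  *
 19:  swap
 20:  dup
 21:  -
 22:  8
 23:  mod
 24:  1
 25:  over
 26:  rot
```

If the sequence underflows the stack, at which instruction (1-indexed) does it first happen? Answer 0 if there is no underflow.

1    → [1]
1    → [1, 1]
12   → [1, 1, 12]
swap → [1, 12, 1]
rot  → [12, 1, 1]
rot  → [1, 1, 12]
9    → [1, 1, 12, 9]
dup  → [1, 1, 12, 9, 9]
*    → [1, 1, 12, 81]
/    → [1, 1, 0]
drop → [1, 1]
drop → [1]
1    → [1, 1]
67   → [1, 1, 67]
drop → [1, 1]
17   → [1, 1, 17]
-    → [1, -16]
*    → [-16]
swap  — needs 2 operands, stack has 1 → underflow

19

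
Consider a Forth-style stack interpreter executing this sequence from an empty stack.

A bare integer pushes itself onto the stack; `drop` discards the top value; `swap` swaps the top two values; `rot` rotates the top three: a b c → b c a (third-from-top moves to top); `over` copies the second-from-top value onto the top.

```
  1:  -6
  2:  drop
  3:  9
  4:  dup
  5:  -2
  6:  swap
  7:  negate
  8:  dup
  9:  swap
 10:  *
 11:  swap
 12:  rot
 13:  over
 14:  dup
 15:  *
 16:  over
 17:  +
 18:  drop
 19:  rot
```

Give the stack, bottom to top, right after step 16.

[81, -2, 9, 4, 9]

-6     -> [-6]
drop   -> []
9      -> [9]
dup    -> [9, 9]
-2     -> [9, 9, -2]
swap   -> [9, -2, 9]
negate -> [9, -2, -9]
dup    -> [9, -2, -9, -9]
swap   -> [9, -2, -9, -9]
*      -> [9, -2, 81]
swap   -> [9, 81, -2]
rot    -> [81, -2, 9]
over   -> [81, -2, 9, -2]
dup    -> [81, -2, 9, -2, -2]
*      -> [81, -2, 9, 4]
over   -> [81, -2, 9, 4, 9]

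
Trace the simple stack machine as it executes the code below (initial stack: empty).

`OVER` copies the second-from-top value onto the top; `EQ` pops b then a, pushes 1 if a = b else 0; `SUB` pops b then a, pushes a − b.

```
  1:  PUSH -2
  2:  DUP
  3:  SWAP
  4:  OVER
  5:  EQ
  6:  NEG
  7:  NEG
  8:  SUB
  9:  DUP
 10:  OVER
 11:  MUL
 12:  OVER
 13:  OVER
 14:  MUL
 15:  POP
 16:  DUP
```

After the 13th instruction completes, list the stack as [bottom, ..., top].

PUSH -2 → -2
DUP     → -2 -2
SWAP    → -2 -2
OVER    → -2 -2 -2
EQ      → -2 1
NEG     → -2 -1
NEG     → -2 1
SUB     → -3
DUP     → -3 -3
OVER    → -3 -3 -3
MUL     → -3 9
OVER    → -3 9 -3
OVER    → -3 9 -3 9

[-3, 9, -3, 9]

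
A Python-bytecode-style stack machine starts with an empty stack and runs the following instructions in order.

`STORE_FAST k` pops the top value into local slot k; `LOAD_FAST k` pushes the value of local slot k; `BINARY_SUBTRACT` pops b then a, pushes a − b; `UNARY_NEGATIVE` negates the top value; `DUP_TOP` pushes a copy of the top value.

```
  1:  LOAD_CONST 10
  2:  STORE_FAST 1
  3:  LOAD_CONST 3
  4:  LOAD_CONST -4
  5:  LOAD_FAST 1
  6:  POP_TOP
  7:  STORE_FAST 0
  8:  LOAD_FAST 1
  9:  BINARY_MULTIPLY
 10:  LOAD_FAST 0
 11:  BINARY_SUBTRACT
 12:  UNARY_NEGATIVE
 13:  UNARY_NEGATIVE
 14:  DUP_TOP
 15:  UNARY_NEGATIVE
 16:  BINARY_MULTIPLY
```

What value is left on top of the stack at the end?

-1156

LOAD_CONST 10   : 10
STORE_FAST 1    : (empty)
LOAD_CONST 3    : 3
LOAD_CONST -4   : 3 -4
LOAD_FAST 1     : 3 -4 10
POP_TOP         : 3 -4
STORE_FAST 0    : 3
LOAD_FAST 1     : 3 10
BINARY_MULTIPLY : 30
LOAD_FAST 0     : 30 -4
BINARY_SUBTRACT : 34
UNARY_NEGATIVE  : -34
UNARY_NEGATIVE  : 34
DUP_TOP         : 34 34
UNARY_NEGATIVE  : 34 -34
BINARY_MULTIPLY : -1156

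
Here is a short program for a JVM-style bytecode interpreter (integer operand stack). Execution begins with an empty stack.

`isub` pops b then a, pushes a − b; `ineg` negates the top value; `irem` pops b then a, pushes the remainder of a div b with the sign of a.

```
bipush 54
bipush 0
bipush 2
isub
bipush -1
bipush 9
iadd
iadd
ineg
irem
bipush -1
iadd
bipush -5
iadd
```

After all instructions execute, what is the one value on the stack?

-6

bipush 54 -> [54]
bipush 0  -> [54, 0]
bipush 2  -> [54, 0, 2]
isub      -> [54, -2]
bipush -1 -> [54, -2, -1]
bipush 9  -> [54, -2, -1, 9]
iadd      -> [54, -2, 8]
iadd      -> [54, 6]
ineg      -> [54, -6]
irem      -> [0]
bipush -1 -> [0, -1]
iadd      -> [-1]
bipush -5 -> [-1, -5]
iadd      -> [-6]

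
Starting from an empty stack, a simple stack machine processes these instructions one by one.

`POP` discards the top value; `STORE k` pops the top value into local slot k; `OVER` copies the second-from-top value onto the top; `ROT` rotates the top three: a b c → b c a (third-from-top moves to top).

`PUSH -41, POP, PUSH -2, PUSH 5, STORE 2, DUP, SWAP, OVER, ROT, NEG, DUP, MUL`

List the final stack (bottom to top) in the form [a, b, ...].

[-2, -2, 4]

PUSH -41 : -41
POP      : (empty)
PUSH -2  : -2
PUSH 5   : -2 5
STORE 2  : -2
DUP      : -2 -2
SWAP     : -2 -2
OVER     : -2 -2 -2
ROT      : -2 -2 -2
NEG      : -2 -2 2
DUP      : -2 -2 2 2
MUL      : -2 -2 4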